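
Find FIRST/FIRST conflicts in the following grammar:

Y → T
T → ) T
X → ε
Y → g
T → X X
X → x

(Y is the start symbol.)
No FIRST/FIRST conflicts.

A FIRST/FIRST conflict occurs when two productions N → α and N → β for the same non-terminal have FIRST(α) ∩ FIRST(β) ≠ ∅ (with ε ∈ FIRST of a nullable right-hand side, so two nullable alternatives also conflict).

FIRST sets of the non-terminals at (or reachable through a nullable prefix from) the front of some alternative:
  FIRST(T) = { ')', 'x', ε }
  FIRST(X) = { 'x', ε }

Productions for Y:
  Y → T: FIRST = { ')', 'x', ε }
  Y → g: FIRST = { 'g' }
Productions for T:
  T → ) T: FIRST = { ')' }
  T → X X: FIRST = { 'x', ε }
Productions for X:
  X → ε: FIRST = { ε }
  X → x: FIRST = { 'x' }

All alternatives of each non-terminal have pairwise disjoint FIRST sets.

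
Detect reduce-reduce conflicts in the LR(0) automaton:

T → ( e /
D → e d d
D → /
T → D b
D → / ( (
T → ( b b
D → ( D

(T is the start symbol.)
No reduce-reduce conflicts

A reduce-reduce conflict occurs when an LR(0) state has two complete items [A → α .] and [B → β .] — both call for a reduction, and with no lookahead the parser cannot choose between them.

Augment with T' → T and build the canonical LR(0) collection (I0 = CLOSURE({[T' → . T]}), then GOTO on every symbol after a dot until no new states appear). It has 17 states:
  I0: { [D → . ( D], [D → . / ( (], [D → . /], [D → . e d d], [T → . ( b b], [T → . ( e /], [T → . D b], [T' → . T] }  — shift
  I1: { [D → ( . D], [D → . ( D], [D → . / ( (], [D → . /], [D → . e d d], [T → ( . b b], [T → ( . e /] }  — shift
  I2: { [D → / . ( (], [D → / .] }  — shift, reduce
  I3: { [T → D . b] }  — shift
  I4: { [T' → T .] }  — accept
  I5: { [D → e . d d] }  — shift
  I6: { [D → e d . d] }  — shift
  I7: { [D → e d d .] }  — reduce
  I8: { [T → D b .] }  — reduce
  I9: { [D → / ( . (] }  — shift
  I10: { [D → / ( ( .] }  — reduce
  I11: { [D → ( . D], [D → . ( D], [D → . / ( (], [D → . /], [D → . e d d] }  — shift
  I12: { [D → ( D .] }  — reduce
  I13: { [T → ( b . b] }  — shift
  I14: { [D → e . d d], [T → ( e . /] }  — shift
  I15: { [T → ( e / .] }  — reduce
  I16: { [T → ( b b .] }  — reduce

No state contains more than one complete item.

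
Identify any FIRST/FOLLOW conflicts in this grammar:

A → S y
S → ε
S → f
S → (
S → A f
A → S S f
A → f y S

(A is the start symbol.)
A FIRST/FOLLOW conflict occurs when a non-terminal N has a nullable alternative N → β (β ⇒* ε) and another alternative N → α with FIRST(α) ∩ FOLLOW(N) ≠ ∅: on such a lookahead the parser cannot decide between expanding α and letting N vanish via β.

Nullable non-terminals: S.
FIRST sets used below: FIRST(A) = { '(', 'f', 'y' }

S: nullable alternative(s) S → ε; FOLLOW(S) = { $, '(', 'f', 'y' }
  S → ε: FIRST \ {ε} = { } — this is the only nullable alternative, skip
  S → f: FIRST \ {ε} = { 'f' } — overlaps FOLLOW(S) on { 'f' }: CONFLICT
  S → (: FIRST \ {ε} = { '(' } — overlaps FOLLOW(S) on { '(' }: CONFLICT
  S → A f: FIRST \ {ε} = { '(', 'f', 'y' } — overlaps FOLLOW(S) on { '(', 'f', 'y' }: CONFLICT

A has no nullable alternative, so no FIRST/FOLLOW check is needed there.

So the grammar has 3 FIRST/FOLLOW conflicts (marked CONFLICT above).

Answer: Yes. S → f with FOLLOW(S) on { 'f' }; S → '(' with FOLLOW(S) on { '(' }; S → A f with FOLLOW(S) on { '(', 'f', 'y' }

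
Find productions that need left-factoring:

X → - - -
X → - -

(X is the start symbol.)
Left-factoring is needed when two productions for the same non-terminal
share a common prefix on the right-hand side.

Productions for X:
  X → - - -
  X → - -

Found common prefix '- -' in productions for X

Answer: Yes, X has productions with common prefix '- -'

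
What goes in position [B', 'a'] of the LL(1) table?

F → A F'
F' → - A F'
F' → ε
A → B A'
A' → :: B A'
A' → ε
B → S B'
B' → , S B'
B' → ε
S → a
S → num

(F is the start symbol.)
Empty (error entry)

To find M[B', 'a'], we find productions for B' where 'a' is in the predict set (PREDICT(N → α) = (FIRST(α) \ {ε}) ∪ (FOLLOW(N) if α ⇒* ε)).

Relevant sets:
  FOLLOW(B') = { $, '-', '::' }

B' → , S B': PREDICT = { ',' }
B' → ε: PREDICT = { $, '-', '::' }

M[B', 'a'] is empty (no production applies)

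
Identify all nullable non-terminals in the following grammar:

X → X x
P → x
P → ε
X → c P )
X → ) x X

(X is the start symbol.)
{ 'P' }

A non-terminal is nullable if it can derive ε (the empty string): either it has an ε-production, or it has a production whose right-hand side consists entirely of nullable non-terminals.

ε-productions: P → ε
So P is immediately nullable.
No further non-terminal can be added: every production for the remaining non-terminals contains a terminal or a non-nullable non-terminal.
Nullable = { 'P' }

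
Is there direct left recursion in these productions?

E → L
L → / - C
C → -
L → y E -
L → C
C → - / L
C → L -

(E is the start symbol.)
Direct left recursion occurs when N → N α for some non-terminal N (the right-hand side begins with the left-hand side itself).

E → L: starts with L
L → / - C: starts with '/'
C → -: starts with '-'
L → y E -: starts with y
L → C: starts with C
C → - / L: starts with '-'
C → L -: starts with L

No direct left recursion found.

Answer: No direct left recursion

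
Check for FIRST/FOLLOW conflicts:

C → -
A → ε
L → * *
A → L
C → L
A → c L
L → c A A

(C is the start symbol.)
Nullable non-terminals: A.
FIRST sets used below: FIRST(L) = { '*', 'c' }

A: nullable alternative(s) A → ε; FOLLOW(A) = { $, '*', 'c' }
  A → ε: FIRST \ {ε} = { } — this is the only nullable alternative, skip
  A → L: FIRST \ {ε} = { '*', 'c' } — overlaps FOLLOW(A) on { '*', 'c' }: CONFLICT
  A → c L: FIRST \ {ε} = { 'c' } — overlaps FOLLOW(A) on { 'c' }: CONFLICT

C, L have no nullable alternative, so no FIRST/FOLLOW check is needed there.

So the grammar has 2 FIRST/FOLLOW conflicts (marked CONFLICT above).

Answer: Yes. A → L with FOLLOW(A) on { '*', 'c' }; A → c L with FOLLOW(A) on { 'c' }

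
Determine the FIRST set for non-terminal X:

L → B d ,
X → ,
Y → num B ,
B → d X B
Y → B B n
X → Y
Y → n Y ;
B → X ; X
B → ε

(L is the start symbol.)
{ ',', 'd', 'n', 'num' }

FIRST sets of the other non-terminals involved (by the same procedure, iterated to a fixed point):
  FIRST(Y) = { ',', 'd', 'n', 'num' }

From X → ,:
  - ',' is a terminal: add ',' and stop
From X → Y:
  - Y is a non-terminal: add FIRST(Y) \ {ε} = { ',', 'd', 'n', 'num' }
    Y is not nullable, so stop

Collecting: FIRST(X) = { ',', 'd', 'n', 'num' }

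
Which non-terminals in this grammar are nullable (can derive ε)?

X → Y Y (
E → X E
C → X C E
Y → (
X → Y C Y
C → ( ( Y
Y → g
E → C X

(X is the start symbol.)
There are no ε-productions, so no non-terminal can derive ε.
No non-terminals are nullable.

Answer: None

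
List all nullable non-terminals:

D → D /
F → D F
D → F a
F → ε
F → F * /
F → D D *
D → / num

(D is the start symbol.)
{ 'F' }

A non-terminal is nullable if it can derive ε (the empty string): either it has an ε-production, or it has a production whose right-hand side consists entirely of nullable non-terminals.

ε-productions: F → ε
So F is immediately nullable.
No further non-terminal can be added: every production for the remaining non-terminals contains a terminal or a non-nullable non-terminal.
Nullable = { 'F' }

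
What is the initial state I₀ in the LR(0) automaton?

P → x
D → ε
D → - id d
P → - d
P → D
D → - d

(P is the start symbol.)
First, augment the grammar with P' → P
I₀ = CLOSURE({ [P' → . P] }):
  [P' → . P] has the dot before P: add [P → . x], [P → . - d], [P → . D]
  [P → . D] has the dot before D: add [D → .], [D → . - id d], [D → . - d]
No further items can be added.

I₀ = { [D → . - d], [D → . - id d], [D → .], [P → . - d], [P → . D], [P → . x], [P' → . P] }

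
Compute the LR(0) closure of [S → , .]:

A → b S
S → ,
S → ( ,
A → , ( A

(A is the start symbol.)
Start with: [S → , .]
The dot is at the end, so nothing is added.

CLOSURE = { [S → , .] }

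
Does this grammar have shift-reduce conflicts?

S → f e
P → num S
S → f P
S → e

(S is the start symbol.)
Augment with S' → S and build the canonical LR(0) collection (I0 = CLOSURE({[S' → . S]}), then GOTO on every symbol after a dot until no new states appear). It has 8 states:
  I0: { [S → . e], [S → . f P], [S → . f e], [S' → . S] }  — shift
  I1: { [S' → S .] }  — accept
  I2: { [S → e .] }  — reduce
  I3: { [P → . num S], [S → f . P], [S → f . e] }  — shift
  I4: { [S → f P .] }  — reduce
  I5: { [S → f e .] }  — reduce
  I6: { [P → num . S], [S → . e], [S → . f P], [S → . f e] }  — shift
  I7: { [P → num S .] }  — reduce

No state contains both a complete item and a shift item.

Answer: No shift-reduce conflicts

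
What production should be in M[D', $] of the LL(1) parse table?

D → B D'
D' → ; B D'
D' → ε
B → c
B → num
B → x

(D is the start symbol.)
To find M[D', $], we find productions for D' where $ is in the predict set (PREDICT(N → α) = (FIRST(α) \ {ε}) ∪ (FOLLOW(N) if α ⇒* ε)).

Relevant sets:
  FOLLOW(D') = { $ }

D' → ; B D': PREDICT = { ';' }
D' → ε: PREDICT = { $ }
  $ is in predict set, so this production goes in M[D', $]

M[D', $] = D' → ε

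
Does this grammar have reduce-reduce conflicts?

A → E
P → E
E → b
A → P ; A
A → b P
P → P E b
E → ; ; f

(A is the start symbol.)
A reduce-reduce conflict occurs when an LR(0) state has two complete items [A → α .] and [B → β .] — both call for a reduction, and with no lookahead the parser cannot choose between them.

Augment with A' → A and build the canonical LR(0) collection (I0 = CLOSURE({[A' → . A]}), then GOTO on every symbol after a dot until no new states appear). It has 16 states:
  I0: { [A → . E], [A → . P ; A], [A → . b P], [A' → . A], [E → . ; ; f], [E → . b], [P → . E], [P → . P E b] }  — shift
  I1: { [E → ; . ; f] }  — shift
  I2: { [A' → A .] }  — accept
  I3: { [A → E .], [P → E .] }  — 2 reduces
  I4: { [A → P . ; A], [E → . ; ; f], [E → . b], [P → P . E b] }  — shift
  I5: { [A → b . P], [E → . ; ; f], [E → . b], [E → b .], [P → . E], [P → . P E b] }  — shift, reduce
  I6: { [P → E .] }  — reduce
  I7: { [A → b P .], [E → . ; ; f], [E → . b], [P → P . E b] }  — shift, reduce
  I8: { [E → b .] }  — reduce
  I9: { [P → P E . b] }  — shift
  I10: { [P → P E b .] }  — reduce
  I11: { [A → . E], [A → . P ; A], [A → . b P], [A → P ; . A], [E → . ; ; f], [E → . b], [E → ; . ; f], [P → . E], [P → . P E b] }  — shift
  I12: { [E → ; . ; f], [E → ; ; . f] }  — shift
  I13: { [A → P ; A .] }  — reduce
  I14: { [E → ; ; . f] }  — shift
  I15: { [E → ; ; f .] }  — reduce

I3 contains complete items [A → E .], [P → E .] — reduce-reduce conflict.

Answer: Yes — I3: [A → E .] vs [P → E .]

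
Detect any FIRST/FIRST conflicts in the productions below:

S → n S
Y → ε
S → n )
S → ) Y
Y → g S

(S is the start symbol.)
A FIRST/FIRST conflict occurs when two productions N → α and N → β for the same non-terminal have FIRST(α) ∩ FIRST(β) ≠ ∅ (with ε ∈ FIRST of a nullable right-hand side, so two nullable alternatives also conflict).

Productions for S:
  S → n S: FIRST = { 'n' }
  S → n ): FIRST = { 'n' }
  S → ) Y: FIRST = { ')' }
Productions for Y:
  Y → ε: FIRST = { ε }
  Y → g S: FIRST = { 'g' }

Conflict for S: S → n S and S → n )
  Overlap: { 'n' }

Answer: Yes. S → n S / S → n ')' on { 'n' }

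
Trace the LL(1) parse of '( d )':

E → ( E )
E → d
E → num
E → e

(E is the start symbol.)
LL(1) parsing maintains a stack (initially the start symbol over $) and the input. At each step: if the stack top is a terminal, match it against the current input token; if it is a non-terminal N, replace it with the RHS of M[N, lookahead] (the unique production whose predict set contains the lookahead).

Stack is shown with the top on the left.

Stack    Input    Action
------------------------
E $      ( d ) $  output E → ( E )
( E ) $  ( d ) $  match '('
E ) $    d ) $    output E → d
d ) $    d ) $    match 'd'
) $      ) $      match ')'
$        $        accept

The string is accepted.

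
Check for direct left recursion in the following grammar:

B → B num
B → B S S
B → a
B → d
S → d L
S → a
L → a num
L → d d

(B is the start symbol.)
Direct left recursion occurs when N → N α for some non-terminal N (the right-hand side begins with the left-hand side itself).

B → B num: LEFT RECURSIVE (starts with B)
B → B S S: LEFT RECURSIVE (starts with B)
B → a: starts with a
B → d: starts with d
S → d L: starts with d
S → a: starts with a
L → a num: starts with a
L → d d: starts with d

The grammar has direct left recursion on: B.

Answer: Yes, B is left-recursive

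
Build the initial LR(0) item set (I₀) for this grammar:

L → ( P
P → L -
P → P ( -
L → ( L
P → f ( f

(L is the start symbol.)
{ [L → . ( L], [L → . ( P], [L' → . L] }

First, augment the grammar with L' → L
I₀ = CLOSURE({ [L' → . L] }):
  [L' → . L] has the dot before L: add [L → . ( P], [L → . ( L]
No further items can be added.

I₀ = { [L → . ( L], [L → . ( P], [L' → . L] }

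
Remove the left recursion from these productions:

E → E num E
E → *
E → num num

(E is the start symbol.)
E → * E'
E → num num E'
E' → num E E'
E' → ε

E is directly left-recursive. The standard transformation for
  A → A α₁ | ... | A α_m | β₁ | ... | β_n
is
  A  → β₁ A' | ... | β_n A'
  A' → α₁ A' | ... | α_m A' | ε

E → * becomes E → * E'
E → num num becomes E → num num E'
E → E num E becomes E' → num E E'
Add E' → ε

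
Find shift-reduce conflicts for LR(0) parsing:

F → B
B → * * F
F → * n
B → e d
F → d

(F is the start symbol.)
A shift-reduce conflict occurs when an LR(0) state has both:
  - a complete (reduce) item [A → α .] (dot at the end), and
  - a shift item [B → β . c γ] (dot before a terminal).

Augment with F' → F and build the canonical LR(0) collection (I0 = CLOSURE({[F' → . F]}), then GOTO on every symbol after a dot until no new states appear). It has 10 states:
  I0: { [B → . * * F], [B → . e d], [F → . * n], [F → . B], [F → . d], [F' → . F] }  — shift
  I1: { [B → * . * F], [F → * . n] }  — shift
  I2: { [F → B .] }  — reduce
  I3: { [F' → F .] }  — accept
  I4: { [F → d .] }  — reduce
  I5: { [B → e . d] }  — shift
  I6: { [B → e d .] }  — reduce
  I7: { [B → * * . F], [B → . * * F], [B → . e d], [F → . * n], [F → . B], [F → . d] }  — shift
  I8: { [F → * n .] }  — reduce
  I9: { [B → * * F .] }  — reduce

No state contains both a complete item and a shift item.

Answer: No shift-reduce conflicts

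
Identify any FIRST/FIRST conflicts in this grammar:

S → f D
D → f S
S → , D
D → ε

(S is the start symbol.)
Productions for S:
  S → f D: FIRST = { 'f' }
  S → , D: FIRST = { ',' }
Productions for D:
  D → f S: FIRST = { 'f' }
  D → ε: FIRST = { ε }

All alternatives of each non-terminal have pairwise disjoint FIRST sets.

Answer: No FIRST/FIRST conflicts.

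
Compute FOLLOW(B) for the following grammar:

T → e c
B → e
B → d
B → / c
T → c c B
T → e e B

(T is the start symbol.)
In T → c c B: B is at the end, add FOLLOW(T)
In T → e e B: B is at the end, add FOLLOW(T)

The FOLLOW sets referred to above (computed the same way, to a fixed point):
  FOLLOW(T) = { $ }

Taking the union: FOLLOW(B) = { $ }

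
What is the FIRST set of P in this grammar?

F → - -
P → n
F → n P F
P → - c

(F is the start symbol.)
To compute FIRST(P), examine every production with P on the left-hand side, reading each right-hand side left to right until a non-nullable symbol is reached.

From P → n:
  - n is a terminal: add 'n' and stop
From P → - c:
  - '-' is a terminal: add '-' and stop

Collecting: FIRST(P) = { '-', 'n' }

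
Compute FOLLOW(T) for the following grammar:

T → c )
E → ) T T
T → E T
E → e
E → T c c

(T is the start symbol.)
T is the start symbol, so $ ∈ FOLLOW(T).
In E → ) T T: T is followed by T, add FIRST(T) \ {ε} = { ')', 'c', 'e' }
In E → ) T T: T is at the end, add FOLLOW(E)
In T → E T: T is at the end; this adds FOLLOW(T) to itself — nothing new
In E → T c c: T is followed by c c, add FIRST(c c) \ {ε} = { 'c' }

The FOLLOW sets referred to above (computed the same way, to a fixed point):
  FOLLOW(E) = { ')', 'c', 'e' }

Taking the union: FOLLOW(T) = { $, ')', 'c', 'e' }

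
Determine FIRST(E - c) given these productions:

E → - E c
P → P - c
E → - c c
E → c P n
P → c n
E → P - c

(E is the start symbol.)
{ '-', 'c' }

FIRST sets of the non-terminals involved (from the grammar, by fixed-point iteration):
  FIRST(E) = { '-', 'c' }

To compute FIRST(E - c), process the symbols left to right:
Symbol E is a non-terminal. Add FIRST(E) \ {ε} = { '-', 'c' }
E is not nullable (ε ∉ FIRST(E)), so stop here.
FIRST(E - c) = { '-', 'c' }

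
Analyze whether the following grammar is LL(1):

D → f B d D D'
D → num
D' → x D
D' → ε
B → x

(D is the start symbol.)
No. Predict set conflict for D': { 'x' }

A grammar is LL(1) if for each non-terminal N with multiple productions, the predict sets of those productions are pairwise disjoint, where PREDICT(N → α) = (FIRST(α) \ {ε}) ∪ (FOLLOW(N) if α ⇒* ε).

Relevant sets:
  FOLLOW(D') = { $, 'x' }

For D:
  PREDICT(D → f B d D D') = { 'f' }
  PREDICT(D → num) = { 'num' }
For D':
  PREDICT(D' → x D) = { 'x' }
  PREDICT(D' → ε) = { $, 'x' }
B has a single production, so nothing to check there.

Conflict found: Predict set conflict for D': { 'x' }
The grammar is NOT LL(1).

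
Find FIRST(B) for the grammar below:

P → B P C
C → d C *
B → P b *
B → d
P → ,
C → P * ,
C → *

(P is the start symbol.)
{ ',', 'd' }

FIRST sets of the other non-terminals involved (by the same procedure, iterated to a fixed point):
  FIRST(P) = { ',', 'd' }

From B → P b *:
  - P is a non-terminal: add FIRST(P) \ {ε} = { ',', 'd' }
    P is not nullable, so stop
From B → d:
  - d is a terminal: add 'd' and stop

Collecting: FIRST(B) = { ',', 'd' }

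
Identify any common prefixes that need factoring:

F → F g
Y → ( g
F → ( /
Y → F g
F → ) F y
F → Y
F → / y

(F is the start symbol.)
No, left-factoring is not needed

Left-factoring is needed when two productions for the same non-terminal
share a common prefix on the right-hand side.

Productions for F:
  F → F g
  F → ( /
  F → ) F y
  F → Y
  F → / y
Productions for Y:
  Y → ( g
  Y → F g

No common prefixes found.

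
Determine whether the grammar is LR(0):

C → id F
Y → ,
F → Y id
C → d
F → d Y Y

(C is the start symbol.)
A grammar is LR(0) if no state in the canonical LR(0) collection has:
  - both a shift item (dot before a terminal) and a complete item (shift-reduce conflict), or
  - two or more complete items (reduce-reduce conflict; the accept item [C' → C .] counts as a complete item here).

Augment with C' → C and build the canonical LR(0) collection (I0 = CLOSURE({[C' → . C]}), then GOTO on every symbol after a dot until no new states appear). It has 11 states:
  I0: { [C → . d], [C → . id F], [C' → . C] }  — shift
  I1: { [C' → C .] }  — accept
  I2: { [C → d .] }  — reduce
  I3: { [C → id . F], [F → . Y id], [F → . d Y Y], [Y → . ,] }  — shift
  I4: { [Y → , .] }  — reduce
  I5: { [C → id F .] }  — reduce
  I6: { [F → Y . id] }  — shift
  I7: { [F → d . Y Y], [Y → . ,] }  — shift
  I8: { [F → d Y . Y], [Y → . ,] }  — shift
  I9: { [F → d Y Y .] }  — reduce
  I10: { [F → Y id .] }  — reduce

Every state is either a pure shift/goto state or contains exactly one complete item and nothing to shift — no conflicts. The grammar is LR(0).

Answer: Yes, the grammar is LR(0)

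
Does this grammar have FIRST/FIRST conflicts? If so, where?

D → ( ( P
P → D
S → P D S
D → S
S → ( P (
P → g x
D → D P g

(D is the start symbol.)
Yes. D → '(' '(' P / D → S on { '(' }; D → '(' '(' P / D → D P g on { '(' }; D → S / D → D P g on { '(', 'g' }; P → D / P → g x on { 'g' }; S → P D S / S → '(' P '(' on { '(' }

A FIRST/FIRST conflict occurs when two productions N → α and N → β for the same non-terminal have FIRST(α) ∩ FIRST(β) ≠ ∅ (with ε ∈ FIRST of a nullable right-hand side, so two nullable alternatives also conflict).

FIRST sets of the non-terminals at (or reachable through a nullable prefix from) the front of some alternative:
  FIRST(S) = { '(', 'g' }
  FIRST(D) = { '(', 'g' }
  FIRST(P) = { '(', 'g' }

Productions for D:
  D → ( ( P: FIRST = { '(' }
  D → S: FIRST = { '(', 'g' }
  D → D P g: FIRST = { '(', 'g' }
Productions for P:
  P → D: FIRST = { '(', 'g' }
  P → g x: FIRST = { 'g' }
Productions for S:
  S → P D S: FIRST = { '(', 'g' }
  S → ( P (: FIRST = { '(' }

Conflict for D: D → ( ( P and D → S
  Overlap: { '(' }
Conflict for D: D → ( ( P and D → D P g
  Overlap: { '(' }
Conflict for D: D → S and D → D P g
  Overlap: { '(', 'g' }
Conflict for P: P → D and P → g x
  Overlap: { 'g' }
Conflict for S: S → P D S and S → ( P (
  Overlap: { '(' }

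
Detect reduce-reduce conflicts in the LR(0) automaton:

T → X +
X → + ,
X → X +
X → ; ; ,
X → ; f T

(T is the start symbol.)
A reduce-reduce conflict occurs when an LR(0) state has two complete items [A → α .] and [B → β .] — both call for a reduction, and with no lookahead the parser cannot choose between them.

Augment with T' → T and build the canonical LR(0) collection (I0 = CLOSURE({[T' → . T]}), then GOTO on every symbol after a dot until no new states appear). It has 11 states:
  I0: { [T → . X +], [T' → . T], [X → . + ,], [X → . ; ; ,], [X → . ; f T], [X → . X +] }  — shift
  I1: { [X → + . ,] }  — shift
  I2: { [X → ; . ; ,], [X → ; . f T] }  — shift
  I3: { [T' → T .] }  — accept
  I4: { [T → X . +], [X → X . +] }  — shift
  I5: { [T → X + .], [X → X + .] }  — 2 reduces
  I6: { [X → ; ; . ,] }  — shift
  I7: { [T → . X +], [X → . + ,], [X → . ; ; ,], [X → . ; f T], [X → . X +], [X → ; f . T] }  — shift
  I8: { [X → ; f T .] }  — reduce
  I9: { [X → ; ; , .] }  — reduce
  I10: { [X → + , .] }  — reduce

I5 contains complete items [T → X + .], [X → X + .] — reduce-reduce conflict.

Answer: Yes — I5: [T → X + .] vs [X → X + .]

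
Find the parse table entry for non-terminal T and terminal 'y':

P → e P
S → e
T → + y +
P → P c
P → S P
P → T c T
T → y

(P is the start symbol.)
To find M[T, 'y'], we find productions for T where 'y' is in the predict set (PREDICT(N → α) = (FIRST(α) \ {ε}) ∪ (FOLLOW(N) if α ⇒* ε)).

T → + y +: PREDICT = { '+' }
T → y: PREDICT = { 'y' }
  'y' is in predict set, so this production goes in M[T, 'y']

M[T, 'y'] = T → y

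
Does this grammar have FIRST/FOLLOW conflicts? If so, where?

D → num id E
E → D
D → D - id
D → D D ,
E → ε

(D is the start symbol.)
Nullable non-terminals: E.
FIRST sets used below: FIRST(D) = { 'num' }

E: nullable alternative(s) E → ε; FOLLOW(E) = { $, ',', '-', 'num' }
  E → D: FIRST \ {ε} = { 'num' } — overlaps FOLLOW(E) on { 'num' }: CONFLICT
  E → ε: FIRST \ {ε} = { } — this is the only nullable alternative, skip

D has no nullable alternative, so no FIRST/FOLLOW check is needed there.

So the grammar has 1 FIRST/FOLLOW conflict (marked CONFLICT above).

Answer: Yes. E → D with FOLLOW(E) on { 'num' }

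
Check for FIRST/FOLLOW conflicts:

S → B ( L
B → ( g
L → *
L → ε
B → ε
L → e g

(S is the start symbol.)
Yes. B → '(' g with FOLLOW(B) on { '(' }

A FIRST/FOLLOW conflict occurs when a non-terminal N has a nullable alternative N → β (β ⇒* ε) and another alternative N → α with FIRST(α) ∩ FOLLOW(N) ≠ ∅: on such a lookahead the parser cannot decide between expanding α and letting N vanish via β.

Nullable non-terminals: B, L.

B: nullable alternative(s) B → ε; FOLLOW(B) = { '(' }
  B → ( g: FIRST \ {ε} = { '(' } — overlaps FOLLOW(B) on { '(' }: CONFLICT
  B → ε: FIRST \ {ε} = { } — this is the only nullable alternative, skip

L: nullable alternative(s) L → ε; FOLLOW(L) = { $ }
  L → *: FIRST \ {ε} = { '*' } — disjoint from FOLLOW(L)
  L → ε: FIRST \ {ε} = { } — this is the only nullable alternative, skip
  L → e g: FIRST \ {ε} = { 'e' } — disjoint from FOLLOW(L)

S has no nullable alternative, so no FIRST/FOLLOW check is needed there.

So the grammar has 1 FIRST/FOLLOW conflict (marked CONFLICT above).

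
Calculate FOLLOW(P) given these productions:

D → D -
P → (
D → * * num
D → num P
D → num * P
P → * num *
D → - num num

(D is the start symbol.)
{ $, '-' }

To compute FOLLOW(P), find every occurrence of P on a right-hand side N → α P β: add FIRST(β) \ {ε}, and if β is empty or nullable also add FOLLOW(N). Iterate to a fixed point.

In D → num P: P is at the end, add FOLLOW(D)
In D → num * P: P is at the end, add FOLLOW(D)

The FOLLOW sets referred to above (computed the same way, to a fixed point):
  FOLLOW(D) = { $, '-' }

Taking the union: FOLLOW(P) = { $, '-' }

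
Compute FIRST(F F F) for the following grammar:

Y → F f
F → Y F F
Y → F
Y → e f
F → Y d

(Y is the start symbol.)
FIRST sets of the non-terminals involved (from the grammar, by fixed-point iteration):
  FIRST(F) = { 'e' }

To compute FIRST(F F F), process the symbols left to right:
Symbol F is a non-terminal. Add FIRST(F) \ {ε} = { 'e' }
F is not nullable (ε ∉ FIRST(F)), so stop here.
FIRST(F F F) = { 'e' }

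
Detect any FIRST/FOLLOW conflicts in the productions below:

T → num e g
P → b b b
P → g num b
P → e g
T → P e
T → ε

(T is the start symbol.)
A FIRST/FOLLOW conflict occurs when a non-terminal N has a nullable alternative N → β (β ⇒* ε) and another alternative N → α with FIRST(α) ∩ FOLLOW(N) ≠ ∅: on such a lookahead the parser cannot decide between expanding α and letting N vanish via β.

Nullable non-terminals: T.
FIRST sets used below: FIRST(P) = { 'b', 'e', 'g' }

T: nullable alternative(s) T → ε; FOLLOW(T) = { $ }
  T → num e g: FIRST \ {ε} = { 'num' } — disjoint from FOLLOW(T)
  T → P e: FIRST \ {ε} = { 'b', 'e', 'g' } — disjoint from FOLLOW(T)
  T → ε: FIRST \ {ε} = { } — this is the only nullable alternative, skip

P has no nullable alternative, so no FIRST/FOLLOW check is needed there.

No FIRST/FOLLOW conflicts found.

Answer: No FIRST/FOLLOW conflicts.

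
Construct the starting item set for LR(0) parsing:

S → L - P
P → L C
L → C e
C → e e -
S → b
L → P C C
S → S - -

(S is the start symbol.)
First, augment the grammar with S' → S
I₀ = CLOSURE({ [S' → . S] }):
  [S' → . S] has the dot before S: add [S → . L - P], [S → . b], [S → . S - -]
  [S → . L - P] has the dot before L: add [L → . C e], [L → . P C C]
  [L → . C e] has the dot before C: add [C → . e e -]
  [L → . P C C] has the dot before P: add [P → . L C]
No further items can be added.

I₀ = { [C → . e e -], [L → . C e], [L → . P C C], [P → . L C], [S → . L - P], [S → . S - -], [S → . b], [S' → . S] }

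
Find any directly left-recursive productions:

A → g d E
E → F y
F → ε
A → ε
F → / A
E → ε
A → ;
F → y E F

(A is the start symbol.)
A → g d E: starts with g
E → F y: starts with F
F → ε: starts with ε
A → ε: starts with ε
F → / A: starts with '/'
E → ε: starts with ε
A → ;: starts with ';'
F → y E F: starts with y

No direct left recursion found.

Answer: No direct left recursion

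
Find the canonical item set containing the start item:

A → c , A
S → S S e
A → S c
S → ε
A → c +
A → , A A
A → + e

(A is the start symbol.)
{ [A → . + e], [A → . , A A], [A → . S c], [A → . c +], [A → . c , A], [A' → . A], [S → . S S e], [S → .] }

First, augment the grammar with A' → A
I₀ = CLOSURE({ [A' → . A] }):
  [A' → . A] has the dot before A: add [A → . c , A], [A → . S c], [A → . c +], [A → . , A A], [A → . + e]
  [A → . S c] has the dot before S: add [S → . S S e], [S → .]
No further items can be added.

I₀ = { [A → . + e], [A → . , A A], [A → . S c], [A → . c +], [A → . c , A], [A' → . A], [S → . S S e], [S → .] }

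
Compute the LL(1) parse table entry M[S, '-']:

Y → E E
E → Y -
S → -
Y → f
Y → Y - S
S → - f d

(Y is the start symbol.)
To find M[S, '-'], we find productions for S where '-' is in the predict set (PREDICT(N → α) = (FIRST(α) \ {ε}) ∪ (FOLLOW(N) if α ⇒* ε)).

S → -: PREDICT = { '-' }
  '-' is in predict set, so this production goes in M[S, '-']
S → - f d: PREDICT = { '-' }
  '-' is in predict set, so this production goes in M[S, '-']

M[S, '-'] = S → -, S → - f d  (a multiply-defined cell — the grammar is not LL(1))

Answer: S → -, S → - f d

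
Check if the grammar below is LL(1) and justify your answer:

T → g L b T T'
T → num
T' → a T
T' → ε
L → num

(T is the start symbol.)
No. Predict set conflict for T': { 'a' }

Relevant sets:
  FOLLOW(T') = { $, 'a' }

For T:
  PREDICT(T → g L b T T') = { 'g' }
  PREDICT(T → num) = { 'num' }
For T':
  PREDICT(T' → a T) = { 'a' }
  PREDICT(T' → ε) = { $, 'a' }
L has a single production, so nothing to check there.

Conflict found: Predict set conflict for T': { 'a' }
The grammar is NOT LL(1).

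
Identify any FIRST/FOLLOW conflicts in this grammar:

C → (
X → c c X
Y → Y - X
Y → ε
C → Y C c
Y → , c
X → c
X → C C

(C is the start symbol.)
Nullable non-terminals: Y.
FIRST sets used below: FIRST(Y) = { ',', '-', ε }

Y: nullable alternative(s) Y → ε; FOLLOW(Y) = { '(', ',', '-' }
  Y → Y - X: FIRST \ {ε} = { ',', '-' } — overlaps FOLLOW(Y) on { ',', '-' }: CONFLICT
  Y → ε: FIRST \ {ε} = { } — this is the only nullable alternative, skip
  Y → , c: FIRST \ {ε} = { ',' } — overlaps FOLLOW(Y) on { ',' }: CONFLICT

C, X have no nullable alternative, so no FIRST/FOLLOW check is needed there.

So the grammar has 2 FIRST/FOLLOW conflicts (marked CONFLICT above).

Answer: Yes. Y → Y '-' X with FOLLOW(Y) on { ',', '-' }; Y → ',' c with FOLLOW(Y) on { ',' }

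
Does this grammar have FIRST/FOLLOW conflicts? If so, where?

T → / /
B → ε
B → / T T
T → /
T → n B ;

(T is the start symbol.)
No FIRST/FOLLOW conflicts.

A FIRST/FOLLOW conflict occurs when a non-terminal N has a nullable alternative N → β (β ⇒* ε) and another alternative N → α with FIRST(α) ∩ FOLLOW(N) ≠ ∅: on such a lookahead the parser cannot decide between expanding α and letting N vanish via β.

Nullable non-terminals: B.

B: nullable alternative(s) B → ε; FOLLOW(B) = { ';' }
  B → ε: FIRST \ {ε} = { } — this is the only nullable alternative, skip
  B → / T T: FIRST \ {ε} = { '/' } — disjoint from FOLLOW(B)

T has no nullable alternative, so no FIRST/FOLLOW check is needed there.

No FIRST/FOLLOW conflicts found.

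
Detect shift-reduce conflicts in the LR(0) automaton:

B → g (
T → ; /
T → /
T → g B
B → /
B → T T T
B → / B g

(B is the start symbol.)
A shift-reduce conflict occurs when an LR(0) state has both:
  - a complete (reduce) item [A → α .] (dot at the end), and
  - a shift item [B → β . c γ] (dot before a terminal).

Augment with B' → B and build the canonical LR(0) collection (I0 = CLOSURE({[B' → . B]}), then GOTO on every symbol after a dot until no new states appear). It has 15 states:
  I0: { [B → . / B g], [B → . /], [B → . T T T], [B → . g (], [B' → . B], [T → . /], [T → . ; /], [T → . g B] }  — shift
  I1: { [B → . / B g], [B → . /], [B → . T T T], [B → . g (], [B → / . B g], [B → / .], [T → . /], [T → . ; /], [T → . g B], [T → / .] }  — shift, 2 reduces
  I2: { [T → ; . /] }  — shift
  I3: { [B' → B .] }  — accept
  I4: { [B → T . T T], [T → . /], [T → . ; /], [T → . g B] }  — shift
  I5: { [B → . / B g], [B → . /], [B → . T T T], [B → . g (], [B → g . (], [T → . /], [T → . ; /], [T → . g B], [T → g . B] }  — shift
  I6: { [B → g ( .] }  — reduce
  I7: { [T → g B .] }  — reduce
  I8: { [T → / .] }  — reduce
  I9: { [B → T T . T], [T → . /], [T → . ; /], [T → . g B] }  — shift
  I10: { [B → . / B g], [B → . /], [B → . T T T], [B → . g (], [T → . /], [T → . ; /], [T → . g B], [T → g . B] }  — shift
  I11: { [B → T T T .] }  — reduce
  I12: { [T → ; / .] }  — reduce
  I13: { [B → / B . g] }  — shift
  I14: { [B → / B g .] }  — reduce

I1 contains reduce items [B → / .], [T → / .] and shift items [B → . /], [B → . / B g], [B → . g (], [T → . /], [T → . ; /], [T → . g B] — shift-reduce conflict.

Answer: Yes — I1: [B → / .] vs [B → . /]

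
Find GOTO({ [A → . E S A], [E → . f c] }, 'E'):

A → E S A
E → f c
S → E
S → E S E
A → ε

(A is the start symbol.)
{ [A → E . S A], [E → . f c], [S → . E S E], [S → . E] }

GOTO(I, 'E') = CLOSURE({ [A → αX.β] : [A → α.Xβ] ∈ I, X = 'E' })

Items with dot before 'E', with the dot advanced:
  [A → . E S A] → [A → E . S A]
Closure of the advanced items:
  [A → E . S A] has the dot before S: add [S → . E], [S → . E S E]
  [S → . E] has the dot before E: add [E → . f c]

GOTO = { [A → E . S A], [E → . f c], [S → . E S E], [S → . E] }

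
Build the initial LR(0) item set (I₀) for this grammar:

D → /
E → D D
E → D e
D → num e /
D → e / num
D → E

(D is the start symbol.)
First, augment the grammar with D' → D
I₀ = CLOSURE({ [D' → . D] }):
  [D' → . D] has the dot before D: add [D → . /], [D → . num e /], [D → . e / num], [D → . E]
  [D → . E] has the dot before E: add [E → . D D], [E → . D e]
No further items can be added.

I₀ = { [D → . /], [D → . E], [D → . e / num], [D → . num e /], [D' → . D], [E → . D D], [E → . D e] }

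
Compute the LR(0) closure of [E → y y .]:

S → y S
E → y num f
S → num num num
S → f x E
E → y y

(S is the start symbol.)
To compute CLOSURE, for each item [A → α.Bβ] where B is a non-terminal, add [B → .γ] for all productions B → γ; repeat for the newly added items until nothing changes.

Start with: [E → y y .]
The dot is at the end, so nothing is added.

CLOSURE = { [E → y y .] }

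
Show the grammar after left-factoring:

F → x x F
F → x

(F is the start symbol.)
F → x F'
F' → x F
F' → ε

Left-factoring transforms A → αβ₁ | αβ₂ into A → αA' and A' → β₁ | β₂
(α is the longest common prefix among the alternatives). Repeat until
no nonterminal has two alternatives with a common prefix.

Round 1: F has alternatives sharing prefix 'x'. Introduce F': F → x F'
  Add: F' → x F
  Add: F' → ε

No remaining common prefixes — done.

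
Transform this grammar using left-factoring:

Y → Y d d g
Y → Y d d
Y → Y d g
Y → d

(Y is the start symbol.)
Left-factoring transforms A → αβ₁ | αβ₂ into A → αA' and A' → β₁ | β₂
(α is the longest common prefix among the alternatives). Repeat until
no nonterminal has two alternatives with a common prefix.

Round 1: Y has alternatives sharing prefix 'Y d'. Introduce Y': Y → Y d Y'
  Add: Y' → d g
  Add: Y' → d
  Add: Y' → g

Round 2: Y' has alternatives sharing prefix 'd'. Introduce Y'': Y' → d Y''
  Add: Y'' → g
  Add: Y'' → ε

No remaining common prefixes — done.

Resulting grammar:
Y → Y d Y'
Y' → d Y''
Y'' → g
Y'' → ε
Y' → g
Y → d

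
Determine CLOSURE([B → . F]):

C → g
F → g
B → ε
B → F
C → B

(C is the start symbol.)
Start with: [B → . F]
  [B → . F] has the dot before F: add [F → . g]
No further items can be added.

CLOSURE = { [B → . F], [F → . g] }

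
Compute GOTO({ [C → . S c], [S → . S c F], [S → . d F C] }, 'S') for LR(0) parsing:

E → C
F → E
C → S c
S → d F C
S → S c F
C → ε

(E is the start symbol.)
{ [C → S . c], [S → S . c F] }

GOTO(I, 'S') = CLOSURE({ [A → αX.β] : [A → α.Xβ] ∈ I, X = 'S' })

Items with dot before 'S', with the dot advanced:
  [C → . S c] → [C → S . c]
  [S → . S c F] → [S → S . c F]
Closure adds nothing (no advanced item has the dot before a non-terminal).

GOTO = { [C → S . c], [S → S . c F] }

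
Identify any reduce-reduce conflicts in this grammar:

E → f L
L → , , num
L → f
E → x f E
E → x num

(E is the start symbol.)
No reduce-reduce conflicts

Augment with E' → E and build the canonical LR(0) collection (I0 = CLOSURE({[E' → . E]}), then GOTO on every symbol after a dot until no new states appear). It has 12 states:
  I0: { [E → . f L], [E → . x f E], [E → . x num], [E' → . E] }  — shift
  I1: { [E' → E .] }  — accept
  I2: { [E → f . L], [L → . , , num], [L → . f] }  — shift
  I3: { [E → x . f E], [E → x . num] }  — shift
  I4: { [E → . f L], [E → . x f E], [E → . x num], [E → x f . E] }  — shift
  I5: { [E → x num .] }  — reduce
  I6: { [E → x f E .] }  — reduce
  I7: { [L → , . , num] }  — shift
  I8: { [E → f L .] }  — reduce
  I9: { [L → f .] }  — reduce
  I10: { [L → , , . num] }  — shift
  I11: { [L → , , num .] }  — reduce

No state contains more than one complete item.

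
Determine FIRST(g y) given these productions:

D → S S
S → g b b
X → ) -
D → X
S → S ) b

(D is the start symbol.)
{ 'g' }

To compute FIRST(g y), process the symbols left to right:
Symbol g is a terminal. Add 'g' and stop.
FIRST(g y) = { 'g' }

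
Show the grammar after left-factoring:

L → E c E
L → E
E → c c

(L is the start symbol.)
Left-factoring transforms A → αβ₁ | αβ₂ into A → αA' and A' → β₁ | β₂
(α is the longest common prefix among the alternatives). Repeat until
no nonterminal has two alternatives with a common prefix.

Round 1: L has alternatives sharing prefix 'E'. Introduce L': L → E L'
  Add: L' → c E
  Add: L' → ε

No remaining common prefixes — done.

Resulting grammar:
L → E L'
L' → c E
L' → ε
E → c c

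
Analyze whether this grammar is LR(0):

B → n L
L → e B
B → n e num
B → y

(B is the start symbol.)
Yes, the grammar is LR(0)

Augment with B' → B and build the canonical LR(0) collection (I0 = CLOSURE({[B' → . B]}), then GOTO on every symbol after a dot until no new states appear). It has 8 states:
  I0: { [B → . n L], [B → . n e num], [B → . y], [B' → . B] }  — shift
  I1: { [B' → B .] }  — accept
  I2: { [B → n . L], [B → n . e num], [L → . e B] }  — shift
  I3: { [B → y .] }  — reduce
  I4: { [B → n L .] }  — reduce
  I5: { [B → . n L], [B → . n e num], [B → . y], [B → n e . num], [L → e . B] }  — shift
  I6: { [L → e B .] }  — reduce
  I7: { [B → n e num .] }  — reduce

Every state is either a pure shift/goto state or contains exactly one complete item and nothing to shift — no conflicts. The grammar is LR(0).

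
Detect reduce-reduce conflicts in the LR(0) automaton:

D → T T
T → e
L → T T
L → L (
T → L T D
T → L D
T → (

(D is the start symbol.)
Yes — I6: [D → T T .] vs [L → T T .]; I8: [L → L ( .] vs [T → ( .]; I12: [D → T T .] vs [L → T T .]

A reduce-reduce conflict occurs when an LR(0) state has two complete items [A → α .] and [B → β .] — both call for a reduction, and with no lookahead the parser cannot choose between them.

Augment with D' → D and build the canonical LR(0) collection (I0 = CLOSURE({[D' → . D]}), then GOTO on every symbol after a dot until no new states appear). It has 13 states:
  I0: { [D → . T T], [D' → . D], [L → . L (], [L → . T T], [T → . (], [T → . L D], [T → . L T D], [T → . e] }  — shift
  I1: { [T → ( .] }  — reduce
  I2: { [D' → D .] }  — accept
  I3: { [D → . T T], [L → . L (], [L → . T T], [L → L . (], [T → . (], [T → . L D], [T → . L T D], [T → . e], [T → L . D], [T → L . T D] }  — shift
  I4: { [D → T . T], [L → . L (], [L → . T T], [L → T . T], [T → . (], [T → . L D], [T → . L T D], [T → . e] }  — shift
  I5: { [T → e .] }  — reduce
  I6: { [D → T T .], [L → . L (], [L → . T T], [L → T . T], [L → T T .], [T → . (], [T → . L D], [T → . L T D], [T → . e] }  — shift, 2 reduces
  I7: { [L → . L (], [L → . T T], [L → T . T], [L → T T .], [T → . (], [T → . L D], [T → . L T D], [T → . e] }  — shift, reduce
  I8: { [L → L ( .], [T → ( .] }  — 2 reduces
  I9: { [T → L D .] }  — reduce
  I10: { [D → . T T], [D → T . T], [L → . L (], [L → . T T], [L → T . T], [T → . (], [T → . L D], [T → . L T D], [T → . e], [T → L T . D] }  — shift
  I11: { [T → L T D .] }  — reduce
  I12: { [D → T . T], [D → T T .], [L → . L (], [L → . T T], [L → T . T], [L → T T .], [T → . (], [T → . L D], [T → . L T D], [T → . e] }  — shift, 2 reduces

I6 contains complete items [D → T T .], [L → T T .] — reduce-reduce conflict.
I8 contains complete items [L → L ( .], [T → ( .] — reduce-reduce conflict.
I12 contains complete items [D → T T .], [L → T T .] — reduce-reduce conflict.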